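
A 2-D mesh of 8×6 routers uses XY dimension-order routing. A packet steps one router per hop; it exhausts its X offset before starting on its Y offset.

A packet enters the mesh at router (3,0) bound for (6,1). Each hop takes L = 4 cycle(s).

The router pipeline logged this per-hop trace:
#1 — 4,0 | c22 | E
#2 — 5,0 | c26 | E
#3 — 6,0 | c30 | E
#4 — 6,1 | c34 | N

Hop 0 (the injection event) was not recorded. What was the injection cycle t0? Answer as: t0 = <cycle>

The first recorded entry is hop 1 at cycle 22.
Therefore t0 = 22 − L = 18.

t0 = 18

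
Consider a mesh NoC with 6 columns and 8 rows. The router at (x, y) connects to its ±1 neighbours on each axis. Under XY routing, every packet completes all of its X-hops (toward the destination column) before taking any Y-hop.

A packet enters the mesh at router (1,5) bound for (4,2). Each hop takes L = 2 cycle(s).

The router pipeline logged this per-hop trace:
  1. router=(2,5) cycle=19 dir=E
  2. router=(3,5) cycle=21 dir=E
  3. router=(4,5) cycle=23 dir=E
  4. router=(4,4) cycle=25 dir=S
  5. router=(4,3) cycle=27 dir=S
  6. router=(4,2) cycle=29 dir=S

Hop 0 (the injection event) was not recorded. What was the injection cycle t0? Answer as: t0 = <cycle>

cyc[1] = 19 and cyc[k] = t0 + k·L for every k.
Subtract one hop: t0 = 19 − 2 = 17.

t0 = 17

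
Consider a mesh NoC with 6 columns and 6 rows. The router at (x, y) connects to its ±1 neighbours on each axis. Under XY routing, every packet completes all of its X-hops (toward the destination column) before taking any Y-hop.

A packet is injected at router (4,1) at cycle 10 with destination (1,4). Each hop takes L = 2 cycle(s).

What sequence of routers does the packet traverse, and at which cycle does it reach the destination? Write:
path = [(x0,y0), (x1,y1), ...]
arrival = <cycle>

hop 0: (4,1) @ cyc 10
hop 1: (3,1) @ cyc 12  [W]
hop 2: (2,1) @ cyc 14  [W]
hop 3: (1,1) @ cyc 16  [W]
hop 4: (1,2) @ cyc 18  [N]
hop 5: (1,3) @ cyc 20  [N]
hop 6: (1,4) @ cyc 22  [N]

path = [(4,1), (3,1), (2,1), (1,1), (1,2), (1,3), (1,4)]
arrival = 22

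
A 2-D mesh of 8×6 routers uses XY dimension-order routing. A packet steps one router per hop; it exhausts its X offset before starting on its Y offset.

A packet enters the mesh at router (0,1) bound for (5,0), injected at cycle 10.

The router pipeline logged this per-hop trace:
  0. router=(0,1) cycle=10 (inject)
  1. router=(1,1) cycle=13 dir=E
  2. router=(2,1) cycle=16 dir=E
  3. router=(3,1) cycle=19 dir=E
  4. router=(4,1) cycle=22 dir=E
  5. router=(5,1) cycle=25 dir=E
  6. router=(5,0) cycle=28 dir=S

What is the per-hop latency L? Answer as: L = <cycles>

L = 3

Between hops 0 and 1 the cycle counter advances 13 − 10 = 3.
Each hop adds L, hence L = 3.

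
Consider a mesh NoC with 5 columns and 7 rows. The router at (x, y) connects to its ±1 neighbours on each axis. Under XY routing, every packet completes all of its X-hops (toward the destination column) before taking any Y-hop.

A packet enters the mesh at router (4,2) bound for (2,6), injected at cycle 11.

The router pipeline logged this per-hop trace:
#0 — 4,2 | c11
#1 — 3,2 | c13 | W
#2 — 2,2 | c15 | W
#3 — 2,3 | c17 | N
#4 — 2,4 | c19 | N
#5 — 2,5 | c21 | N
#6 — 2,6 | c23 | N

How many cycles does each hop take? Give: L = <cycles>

Between hops 0 and 1 the cycle counter advances 13 − 11 = 2.
One hop costs L cycles, so L = 2.

L = 2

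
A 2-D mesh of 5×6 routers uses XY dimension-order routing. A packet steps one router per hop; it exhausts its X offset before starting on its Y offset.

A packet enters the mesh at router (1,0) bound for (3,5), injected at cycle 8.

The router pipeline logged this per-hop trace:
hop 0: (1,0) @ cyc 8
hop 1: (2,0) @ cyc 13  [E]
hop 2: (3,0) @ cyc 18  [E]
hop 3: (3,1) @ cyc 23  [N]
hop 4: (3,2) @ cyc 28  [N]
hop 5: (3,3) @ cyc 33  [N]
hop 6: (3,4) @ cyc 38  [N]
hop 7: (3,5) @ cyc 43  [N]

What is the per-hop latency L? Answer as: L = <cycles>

L = 5

cyc[1] − cyc[0] = 13 − 8 = 5.
That increment is L by definition: L = 5.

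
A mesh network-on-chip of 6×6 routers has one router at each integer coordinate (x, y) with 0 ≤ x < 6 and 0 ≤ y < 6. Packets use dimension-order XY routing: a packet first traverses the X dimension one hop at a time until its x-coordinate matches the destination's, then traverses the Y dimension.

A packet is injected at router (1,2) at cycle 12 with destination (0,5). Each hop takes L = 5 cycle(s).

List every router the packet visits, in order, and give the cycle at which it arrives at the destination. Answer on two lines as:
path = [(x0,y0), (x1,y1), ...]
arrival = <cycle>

path = [(1,2), (0,2), (0,3), (0,4), (0,5)]
arrival = 32

  0. router=(1,2) cycle=12 (inject)
  1. router=(0,2) cycle=17 dir=W
  2. router=(0,3) cycle=22 dir=N
  3. router=(0,4) cycle=27 dir=N
  4. router=(0,5) cycle=32 dir=N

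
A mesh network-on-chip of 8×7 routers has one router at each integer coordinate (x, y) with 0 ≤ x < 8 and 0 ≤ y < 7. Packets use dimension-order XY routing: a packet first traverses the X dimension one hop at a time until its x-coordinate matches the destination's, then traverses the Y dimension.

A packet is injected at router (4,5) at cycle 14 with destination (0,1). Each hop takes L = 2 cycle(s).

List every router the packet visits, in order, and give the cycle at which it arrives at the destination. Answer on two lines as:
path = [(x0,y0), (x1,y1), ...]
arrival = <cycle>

[0] x=4 y=5 t=14
[1] x=3 y=5 t=16 →W
[2] x=2 y=5 t=18 →W
[3] x=1 y=5 t=20 →W
[4] x=0 y=5 t=22 →W
[5] x=0 y=4 t=24 →S
[6] x=0 y=3 t=26 →S
[7] x=0 y=2 t=28 →S
[8] x=0 y=1 t=30 →S

path = [(4,5), (3,5), (2,5), (1,5), (0,5), (0,4), (0,3), (0,2), (0,1)]
arrival = 30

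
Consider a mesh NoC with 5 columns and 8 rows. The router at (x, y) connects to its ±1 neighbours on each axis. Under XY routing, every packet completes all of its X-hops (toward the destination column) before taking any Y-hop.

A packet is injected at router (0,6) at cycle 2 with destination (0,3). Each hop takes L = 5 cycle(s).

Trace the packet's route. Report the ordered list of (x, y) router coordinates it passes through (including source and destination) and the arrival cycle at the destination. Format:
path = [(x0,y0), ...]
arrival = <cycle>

t=2: at (0,6)
t=7: at (0,5) after S
t=12: at (0,4) after S
t=17: at (0,3) after S

path = [(0,6), (0,5), (0,4), (0,3)]
arrival = 17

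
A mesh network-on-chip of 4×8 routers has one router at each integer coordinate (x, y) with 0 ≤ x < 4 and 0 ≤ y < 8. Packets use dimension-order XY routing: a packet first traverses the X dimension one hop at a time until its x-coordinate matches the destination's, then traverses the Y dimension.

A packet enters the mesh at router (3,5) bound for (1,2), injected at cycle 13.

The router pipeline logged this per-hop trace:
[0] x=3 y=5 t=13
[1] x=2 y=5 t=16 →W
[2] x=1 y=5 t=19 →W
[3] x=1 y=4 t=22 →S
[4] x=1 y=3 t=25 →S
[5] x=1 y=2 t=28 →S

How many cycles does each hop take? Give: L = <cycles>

Δcyc across hop 0→1: 16 − 13 = 3.
One hop costs L cycles, so L = 3.

L = 3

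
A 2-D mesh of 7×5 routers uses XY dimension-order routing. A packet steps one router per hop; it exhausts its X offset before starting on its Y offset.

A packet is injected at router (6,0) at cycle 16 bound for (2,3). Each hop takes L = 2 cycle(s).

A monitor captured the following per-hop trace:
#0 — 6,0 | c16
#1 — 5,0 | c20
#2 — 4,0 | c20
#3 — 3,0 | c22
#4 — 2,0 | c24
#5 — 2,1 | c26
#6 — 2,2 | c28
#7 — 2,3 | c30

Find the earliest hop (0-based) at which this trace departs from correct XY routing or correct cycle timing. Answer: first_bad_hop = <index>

hop 1: step (-1,+0), +4 cyc — BAD: Δcyc=4≠L

first_bad_hop = 1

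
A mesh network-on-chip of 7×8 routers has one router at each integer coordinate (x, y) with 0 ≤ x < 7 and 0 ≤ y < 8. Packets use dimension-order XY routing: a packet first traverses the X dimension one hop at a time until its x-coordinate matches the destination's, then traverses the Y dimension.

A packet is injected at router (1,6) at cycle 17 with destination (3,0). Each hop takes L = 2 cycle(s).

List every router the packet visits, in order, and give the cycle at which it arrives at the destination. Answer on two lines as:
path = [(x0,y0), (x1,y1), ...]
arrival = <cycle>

t=17: at (1,6)
t=19: at (2,6) after E
t=21: at (3,6) after E
t=23: at (3,5) after S
t=25: at (3,4) after S
t=27: at (3,3) after S
t=29: at (3,2) after S
t=31: at (3,1) after S
t=33: at (3,0) after S

path = [(1,6), (2,6), (3,6), (3,5), (3,4), (3,3), (3,2), (3,1), (3,0)]
arrival = 33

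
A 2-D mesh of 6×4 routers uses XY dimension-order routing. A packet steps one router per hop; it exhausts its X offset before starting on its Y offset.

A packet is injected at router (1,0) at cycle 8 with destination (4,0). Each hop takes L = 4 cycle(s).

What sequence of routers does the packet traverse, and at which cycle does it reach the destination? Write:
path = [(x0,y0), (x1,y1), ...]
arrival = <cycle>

hop 0: (1,0) @ cyc 8
hop 1: (2,0) @ cyc 12  [E]
hop 2: (3,0) @ cyc 16  [E]
hop 3: (4,0) @ cyc 20  [E]

path = [(1,0), (2,0), (3,0), (4,0)]
arrival = 20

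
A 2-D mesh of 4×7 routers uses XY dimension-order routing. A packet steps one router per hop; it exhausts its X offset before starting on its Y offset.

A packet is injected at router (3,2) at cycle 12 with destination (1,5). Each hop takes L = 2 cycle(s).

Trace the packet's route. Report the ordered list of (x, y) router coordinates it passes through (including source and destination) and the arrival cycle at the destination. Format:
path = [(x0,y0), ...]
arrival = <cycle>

path = [(3,2), (2,2), (1,2), (1,3), (1,4), (1,5)]
arrival = 22

  0. router=(3,2) cycle=12 (inject)
  1. router=(2,2) cycle=14 dir=W
  2. router=(1,2) cycle=16 dir=W
  3. router=(1,3) cycle=18 dir=N
  4. router=(1,4) cycle=20 dir=N
  5. router=(1,5) cycle=22 dir=N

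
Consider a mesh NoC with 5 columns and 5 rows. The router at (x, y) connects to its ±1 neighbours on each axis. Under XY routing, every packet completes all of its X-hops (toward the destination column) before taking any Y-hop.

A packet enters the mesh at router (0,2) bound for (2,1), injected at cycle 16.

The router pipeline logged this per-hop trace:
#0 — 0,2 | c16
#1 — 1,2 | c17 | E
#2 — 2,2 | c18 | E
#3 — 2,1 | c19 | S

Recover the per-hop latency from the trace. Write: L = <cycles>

L = 1

From hop 0 (16) to hop 1 (17): +1 cycles.
That increment is L by definition: L = 1.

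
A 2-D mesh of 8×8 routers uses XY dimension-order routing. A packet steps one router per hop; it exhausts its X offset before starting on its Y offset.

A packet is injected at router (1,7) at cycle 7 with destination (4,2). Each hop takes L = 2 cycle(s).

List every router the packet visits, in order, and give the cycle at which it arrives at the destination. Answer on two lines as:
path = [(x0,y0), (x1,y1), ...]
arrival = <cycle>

path = [(1,7), (2,7), (3,7), (4,7), (4,6), (4,5), (4,4), (4,3), (4,2)]
arrival = 23

hop 0: (1,7) @ cyc 7
hop 1: (2,7) @ cyc 9  [E]
hop 2: (3,7) @ cyc 11  [E]
hop 3: (4,7) @ cyc 13  [E]
hop 4: (4,6) @ cyc 15  [S]
hop 5: (4,5) @ cyc 17  [S]
hop 6: (4,4) @ cyc 19  [S]
hop 7: (4,3) @ cyc 21  [S]
hop 8: (4,2) @ cyc 23  [S]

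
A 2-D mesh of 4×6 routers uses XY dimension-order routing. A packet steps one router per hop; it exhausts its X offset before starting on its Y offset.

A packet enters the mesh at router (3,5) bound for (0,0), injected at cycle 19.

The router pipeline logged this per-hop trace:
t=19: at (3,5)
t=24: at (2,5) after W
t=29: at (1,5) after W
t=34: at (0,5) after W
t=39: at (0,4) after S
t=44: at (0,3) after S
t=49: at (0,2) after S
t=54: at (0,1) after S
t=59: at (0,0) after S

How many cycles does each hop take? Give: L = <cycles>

Between hops 0 and 1 the cycle counter advances 24 − 19 = 5.
One hop costs L cycles, so L = 5.

L = 5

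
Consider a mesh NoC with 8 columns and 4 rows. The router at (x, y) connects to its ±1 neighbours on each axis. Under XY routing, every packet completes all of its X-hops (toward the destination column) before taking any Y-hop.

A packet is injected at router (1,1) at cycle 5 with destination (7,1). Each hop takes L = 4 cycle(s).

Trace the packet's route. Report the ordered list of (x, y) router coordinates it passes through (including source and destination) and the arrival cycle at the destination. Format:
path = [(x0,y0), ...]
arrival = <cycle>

src (1,1)  cyc=5
E→(2,1)  cyc=9
E→(3,1)  cyc=13
E→(4,1)  cyc=17
E→(5,1)  cyc=21
E→(6,1)  cyc=25
E→(7,1)  cyc=29

path = [(1,1), (2,1), (3,1), (4,1), (5,1), (6,1), (7,1)]
arrival = 29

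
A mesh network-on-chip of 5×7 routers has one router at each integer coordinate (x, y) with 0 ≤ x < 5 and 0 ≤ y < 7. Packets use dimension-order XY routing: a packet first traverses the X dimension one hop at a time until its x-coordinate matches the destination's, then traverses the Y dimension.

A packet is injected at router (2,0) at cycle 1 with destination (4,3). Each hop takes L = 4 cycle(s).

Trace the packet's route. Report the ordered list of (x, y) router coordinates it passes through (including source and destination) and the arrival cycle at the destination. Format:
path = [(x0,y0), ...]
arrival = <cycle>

path = [(2,0), (3,0), (4,0), (4,1), (4,2), (4,3)]
arrival = 21

  0. router=(2,0) cycle=1 (inject)
  1. router=(3,0) cycle=5 dir=E
  2. router=(4,0) cycle=9 dir=E
  3. router=(4,1) cycle=13 dir=N
  4. router=(4,2) cycle=17 dir=N
  5. router=(4,3) cycle=21 dir=N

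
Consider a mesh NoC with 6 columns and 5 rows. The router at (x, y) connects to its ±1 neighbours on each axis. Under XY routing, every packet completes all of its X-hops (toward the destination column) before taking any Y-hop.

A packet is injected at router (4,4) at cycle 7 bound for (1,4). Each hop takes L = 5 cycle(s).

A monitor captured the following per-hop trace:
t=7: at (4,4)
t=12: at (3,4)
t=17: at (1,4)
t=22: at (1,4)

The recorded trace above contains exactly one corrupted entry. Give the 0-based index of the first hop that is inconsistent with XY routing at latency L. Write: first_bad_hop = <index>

check 1→ d=(-1,0) cyc+5: ok
check 2→ d=(-2,0) cyc+5: BAD: non-unit step

first_bad_hop = 2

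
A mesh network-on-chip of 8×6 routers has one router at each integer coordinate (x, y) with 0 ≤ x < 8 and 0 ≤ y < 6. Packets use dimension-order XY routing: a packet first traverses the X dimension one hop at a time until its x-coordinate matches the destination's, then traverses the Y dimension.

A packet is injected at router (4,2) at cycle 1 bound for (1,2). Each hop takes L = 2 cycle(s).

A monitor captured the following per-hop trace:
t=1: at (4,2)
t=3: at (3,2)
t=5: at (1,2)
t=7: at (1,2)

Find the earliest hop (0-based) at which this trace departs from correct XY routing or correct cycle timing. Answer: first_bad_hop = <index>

[1] (-1,+0) / 2c ⇒ ok
[2] (-2,+0) / 2c ⇒ BAD: non-unit step

first_bad_hop = 2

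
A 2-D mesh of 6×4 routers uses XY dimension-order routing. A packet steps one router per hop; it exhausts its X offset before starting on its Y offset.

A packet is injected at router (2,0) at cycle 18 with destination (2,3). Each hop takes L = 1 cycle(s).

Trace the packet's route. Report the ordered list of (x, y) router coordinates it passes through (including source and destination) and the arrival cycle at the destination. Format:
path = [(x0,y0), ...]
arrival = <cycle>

#0 — 2,0 | c18
#1 — 2,1 | c19 | N
#2 — 2,2 | c20 | N
#3 — 2,3 | c21 | N

path = [(2,0), (2,1), (2,2), (2,3)]
arrival = 21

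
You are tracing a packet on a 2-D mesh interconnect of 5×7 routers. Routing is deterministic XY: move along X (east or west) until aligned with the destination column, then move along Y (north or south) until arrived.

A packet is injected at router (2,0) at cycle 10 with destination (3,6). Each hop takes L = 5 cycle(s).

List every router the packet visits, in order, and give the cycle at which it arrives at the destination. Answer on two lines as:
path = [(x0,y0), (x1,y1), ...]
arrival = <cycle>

path = [(2,0), (3,0), (3,1), (3,2), (3,3), (3,4), (3,5), (3,6)]
arrival = 45

hop 0: (2,0) @ cyc 10
hop 1: (3,0) @ cyc 15  [E]
hop 2: (3,1) @ cyc 20  [N]
hop 3: (3,2) @ cyc 25  [N]
hop 4: (3,3) @ cyc 30  [N]
hop 5: (3,4) @ cyc 35  [N]
hop 6: (3,5) @ cyc 40  [N]
hop 7: (3,6) @ cyc 45  [N]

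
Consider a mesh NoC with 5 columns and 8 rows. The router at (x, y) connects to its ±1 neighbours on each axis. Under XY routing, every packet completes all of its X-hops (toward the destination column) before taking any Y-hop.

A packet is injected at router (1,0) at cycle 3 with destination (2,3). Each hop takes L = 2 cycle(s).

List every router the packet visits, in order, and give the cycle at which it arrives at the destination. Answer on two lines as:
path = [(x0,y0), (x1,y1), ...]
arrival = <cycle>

t=3: at (1,0)
t=5: at (2,0) after E
t=7: at (2,1) after N
t=9: at (2,2) after N
t=11: at (2,3) after N

path = [(1,0), (2,0), (2,1), (2,2), (2,3)]
arrival = 11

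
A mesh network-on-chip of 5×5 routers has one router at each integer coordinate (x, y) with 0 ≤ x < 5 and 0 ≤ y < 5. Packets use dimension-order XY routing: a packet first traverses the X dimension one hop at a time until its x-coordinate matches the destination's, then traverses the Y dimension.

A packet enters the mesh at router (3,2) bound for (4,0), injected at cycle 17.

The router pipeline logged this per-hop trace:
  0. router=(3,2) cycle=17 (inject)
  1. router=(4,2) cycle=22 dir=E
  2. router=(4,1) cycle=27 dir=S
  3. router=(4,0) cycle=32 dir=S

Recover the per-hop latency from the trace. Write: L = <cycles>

L = 5

Between hops 0 and 1 the cycle counter advances 22 − 17 = 5.
Each hop adds L, hence L = 5.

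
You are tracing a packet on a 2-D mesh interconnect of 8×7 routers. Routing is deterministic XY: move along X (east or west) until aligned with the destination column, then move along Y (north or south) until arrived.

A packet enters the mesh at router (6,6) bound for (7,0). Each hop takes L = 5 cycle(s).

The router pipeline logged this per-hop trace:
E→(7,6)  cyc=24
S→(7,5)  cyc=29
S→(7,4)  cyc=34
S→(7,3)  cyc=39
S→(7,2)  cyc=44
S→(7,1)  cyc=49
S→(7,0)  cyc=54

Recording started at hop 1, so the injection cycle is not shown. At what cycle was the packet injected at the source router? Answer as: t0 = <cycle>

At hop 1 the cycle is 24; in general cyc_k = t0 + kL.
Therefore t0 = 24 − L = 19.

t0 = 19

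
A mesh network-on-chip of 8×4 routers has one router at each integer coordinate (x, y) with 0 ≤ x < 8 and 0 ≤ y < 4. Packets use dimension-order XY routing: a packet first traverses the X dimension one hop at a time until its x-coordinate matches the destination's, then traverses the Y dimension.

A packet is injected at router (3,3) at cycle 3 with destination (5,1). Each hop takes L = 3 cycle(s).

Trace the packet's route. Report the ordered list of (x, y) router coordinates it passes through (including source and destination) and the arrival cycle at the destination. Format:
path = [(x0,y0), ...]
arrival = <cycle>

path = [(3,3), (4,3), (5,3), (5,2), (5,1)]
arrival = 15

t=3: at (3,3)
t=6: at (4,3) after E
t=9: at (5,3) after E
t=12: at (5,2) after S
t=15: at (5,1) after S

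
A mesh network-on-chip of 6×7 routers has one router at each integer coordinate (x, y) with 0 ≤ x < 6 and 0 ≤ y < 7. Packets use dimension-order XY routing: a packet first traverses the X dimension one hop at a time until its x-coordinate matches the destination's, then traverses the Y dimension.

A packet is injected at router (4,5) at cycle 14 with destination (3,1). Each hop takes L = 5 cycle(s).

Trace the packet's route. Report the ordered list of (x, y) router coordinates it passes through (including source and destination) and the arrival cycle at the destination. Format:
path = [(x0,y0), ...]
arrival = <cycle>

hop 0: (4,5) @ cyc 14
hop 1: (3,5) @ cyc 19  [W]
hop 2: (3,4) @ cyc 24  [S]
hop 3: (3,3) @ cyc 29  [S]
hop 4: (3,2) @ cyc 34  [S]
hop 5: (3,1) @ cyc 39  [S]

path = [(4,5), (3,5), (3,4), (3,3), (3,2), (3,1)]
arrival = 39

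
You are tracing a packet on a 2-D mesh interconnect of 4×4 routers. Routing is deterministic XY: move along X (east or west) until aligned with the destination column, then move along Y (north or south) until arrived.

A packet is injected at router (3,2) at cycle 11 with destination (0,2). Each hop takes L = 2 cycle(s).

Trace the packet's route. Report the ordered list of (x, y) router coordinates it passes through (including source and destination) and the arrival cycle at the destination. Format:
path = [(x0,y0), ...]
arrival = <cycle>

  0. router=(3,2) cycle=11 (inject)
  1. router=(2,2) cycle=13 dir=W
  2. router=(1,2) cycle=15 dir=W
  3. router=(0,2) cycle=17 dir=W

path = [(3,2), (2,2), (1,2), (0,2)]
arrival = 17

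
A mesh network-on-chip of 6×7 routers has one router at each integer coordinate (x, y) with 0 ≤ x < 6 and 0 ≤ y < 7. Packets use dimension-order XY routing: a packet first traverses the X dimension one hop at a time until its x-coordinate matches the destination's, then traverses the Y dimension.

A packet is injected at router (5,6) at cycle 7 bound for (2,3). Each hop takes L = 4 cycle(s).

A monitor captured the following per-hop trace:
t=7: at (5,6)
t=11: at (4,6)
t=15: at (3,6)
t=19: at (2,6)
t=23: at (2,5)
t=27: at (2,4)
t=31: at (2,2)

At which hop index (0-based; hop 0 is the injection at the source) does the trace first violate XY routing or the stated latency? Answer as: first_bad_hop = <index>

check 1→ d=(-1,0) cyc+4: ok
check 2→ d=(-1,0) cyc+4: ok
check 3→ d=(-1,0) cyc+4: ok
check 4→ d=(0,-1) cyc+4: ok
check 5→ d=(0,-1) cyc+4: ok
check 6→ d=(0,-2) cyc+4: BAD: non-unit step

first_bad_hop = 6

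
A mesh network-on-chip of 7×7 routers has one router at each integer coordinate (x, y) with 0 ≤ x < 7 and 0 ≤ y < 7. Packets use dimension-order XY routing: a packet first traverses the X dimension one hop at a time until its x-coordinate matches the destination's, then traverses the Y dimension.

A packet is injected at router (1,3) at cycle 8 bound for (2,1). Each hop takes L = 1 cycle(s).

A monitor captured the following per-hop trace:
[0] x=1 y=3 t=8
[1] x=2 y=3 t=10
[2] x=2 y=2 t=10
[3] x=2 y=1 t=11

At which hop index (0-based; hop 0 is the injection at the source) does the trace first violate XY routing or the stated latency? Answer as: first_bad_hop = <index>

[1] (+1,+0) / 2c ⇒ BAD: Δcyc=2≠L

first_bad_hop = 1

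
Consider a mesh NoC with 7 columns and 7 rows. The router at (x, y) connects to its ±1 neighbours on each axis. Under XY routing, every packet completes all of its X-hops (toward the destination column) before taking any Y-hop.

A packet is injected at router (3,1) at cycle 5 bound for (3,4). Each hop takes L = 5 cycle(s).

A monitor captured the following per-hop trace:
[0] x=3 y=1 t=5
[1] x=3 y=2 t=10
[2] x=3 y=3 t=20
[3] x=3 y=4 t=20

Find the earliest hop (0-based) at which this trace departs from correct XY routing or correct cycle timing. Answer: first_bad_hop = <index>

first_bad_hop = 2

check 1→ d=(0,1) cyc+5: ok
check 2→ d=(0,1) cyc+10: BAD: Δcyc=10≠L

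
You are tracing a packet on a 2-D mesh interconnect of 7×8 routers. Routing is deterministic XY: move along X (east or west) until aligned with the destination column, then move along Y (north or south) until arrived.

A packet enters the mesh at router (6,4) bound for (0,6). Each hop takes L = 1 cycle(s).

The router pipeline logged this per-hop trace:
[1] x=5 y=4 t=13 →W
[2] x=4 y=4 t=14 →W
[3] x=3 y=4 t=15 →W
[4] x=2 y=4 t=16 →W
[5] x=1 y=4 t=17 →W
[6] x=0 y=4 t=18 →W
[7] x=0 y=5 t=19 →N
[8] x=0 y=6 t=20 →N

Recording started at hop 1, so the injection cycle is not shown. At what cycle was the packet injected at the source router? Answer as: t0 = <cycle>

t0 = 12

Hop 1 reached at cycle 13; hop k is at t0 + k·L.
So t0 = 13 − 1·1 = 12.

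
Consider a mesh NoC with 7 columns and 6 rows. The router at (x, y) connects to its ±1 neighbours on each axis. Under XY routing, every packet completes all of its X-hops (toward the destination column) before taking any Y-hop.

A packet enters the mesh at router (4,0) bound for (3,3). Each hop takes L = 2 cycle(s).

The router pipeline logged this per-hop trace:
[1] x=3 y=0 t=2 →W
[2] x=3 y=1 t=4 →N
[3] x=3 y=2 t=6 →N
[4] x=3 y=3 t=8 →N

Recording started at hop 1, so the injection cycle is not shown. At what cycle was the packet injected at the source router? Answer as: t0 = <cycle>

Hop 1 reached at cycle 2; hop k is at t0 + k·L.
Therefore t0 = 2 − L = 0.

t0 = 0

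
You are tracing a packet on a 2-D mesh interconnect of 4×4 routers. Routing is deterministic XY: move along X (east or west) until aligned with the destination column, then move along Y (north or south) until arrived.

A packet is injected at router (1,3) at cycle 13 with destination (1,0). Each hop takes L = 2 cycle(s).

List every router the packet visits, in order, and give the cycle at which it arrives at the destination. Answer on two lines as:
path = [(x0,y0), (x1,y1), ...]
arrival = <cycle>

[0] x=1 y=3 t=13
[1] x=1 y=2 t=15 →S
[2] x=1 y=1 t=17 →S
[3] x=1 y=0 t=19 →S

path = [(1,3), (1,2), (1,1), (1,0)]
arrival = 19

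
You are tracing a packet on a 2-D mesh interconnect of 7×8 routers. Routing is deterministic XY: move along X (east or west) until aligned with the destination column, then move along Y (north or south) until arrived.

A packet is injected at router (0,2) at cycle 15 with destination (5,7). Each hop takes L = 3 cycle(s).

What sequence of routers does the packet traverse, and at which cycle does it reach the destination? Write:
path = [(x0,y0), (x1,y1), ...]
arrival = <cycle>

t=15: at (0,2)
t=18: at (1,2) after E
t=21: at (2,2) after E
t=24: at (3,2) after E
t=27: at (4,2) after E
t=30: at (5,2) after E
t=33: at (5,3) after N
t=36: at (5,4) after N
t=39: at (5,5) after N
t=42: at (5,6) after N
t=45: at (5,7) after N

path = [(0,2), (1,2), (2,2), (3,2), (4,2), (5,2), (5,3), (5,4), (5,5), (5,6), (5,7)]
arrival = 45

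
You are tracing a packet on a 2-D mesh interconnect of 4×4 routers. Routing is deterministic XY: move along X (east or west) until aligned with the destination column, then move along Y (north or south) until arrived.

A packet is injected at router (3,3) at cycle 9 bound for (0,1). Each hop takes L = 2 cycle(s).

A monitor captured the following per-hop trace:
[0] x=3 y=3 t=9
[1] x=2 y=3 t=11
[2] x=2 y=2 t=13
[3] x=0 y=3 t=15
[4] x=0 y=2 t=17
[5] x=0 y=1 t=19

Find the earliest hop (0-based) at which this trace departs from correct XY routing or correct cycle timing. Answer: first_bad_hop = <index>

  1: Δx=-1 Δy=+0 Δt=2 [ok]
  2: Δx=+0 Δy=-1 Δt=2 [BAD: Y-move but x=2≠0]

first_bad_hop = 2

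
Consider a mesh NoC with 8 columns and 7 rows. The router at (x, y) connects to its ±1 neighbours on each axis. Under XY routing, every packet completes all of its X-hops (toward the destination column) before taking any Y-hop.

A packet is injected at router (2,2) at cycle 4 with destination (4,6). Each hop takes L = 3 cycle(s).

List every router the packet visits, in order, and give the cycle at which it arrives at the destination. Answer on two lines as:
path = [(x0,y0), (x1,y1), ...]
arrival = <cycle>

#0 — 2,2 | c4
#1 — 3,2 | c7 | E
#2 — 4,2 | c10 | E
#3 — 4,3 | c13 | N
#4 — 4,4 | c16 | N
#5 — 4,5 | c19 | N
#6 — 4,6 | c22 | N

path = [(2,2), (3,2), (4,2), (4,3), (4,4), (4,5), (4,6)]
arrival = 22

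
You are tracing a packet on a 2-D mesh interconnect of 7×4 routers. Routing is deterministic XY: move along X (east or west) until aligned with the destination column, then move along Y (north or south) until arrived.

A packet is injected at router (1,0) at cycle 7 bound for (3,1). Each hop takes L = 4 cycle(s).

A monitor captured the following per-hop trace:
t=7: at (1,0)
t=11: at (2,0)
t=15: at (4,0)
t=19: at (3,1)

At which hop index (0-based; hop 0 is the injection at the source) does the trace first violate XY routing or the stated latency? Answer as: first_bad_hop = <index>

first_bad_hop = 2

[1] (+1,+0) / 4c ⇒ ok
[2] (+2,+0) / 4c ⇒ BAD: non-unit step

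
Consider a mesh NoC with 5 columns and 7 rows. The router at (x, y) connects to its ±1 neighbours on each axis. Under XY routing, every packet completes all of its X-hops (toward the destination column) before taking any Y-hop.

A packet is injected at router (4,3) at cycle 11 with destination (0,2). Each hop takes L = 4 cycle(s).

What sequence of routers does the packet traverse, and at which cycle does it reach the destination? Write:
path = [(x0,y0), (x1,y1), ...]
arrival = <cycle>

path = [(4,3), (3,3), (2,3), (1,3), (0,3), (0,2)]
arrival = 31

hop 0: (4,3) @ cyc 11
hop 1: (3,3) @ cyc 15  [W]
hop 2: (2,3) @ cyc 19  [W]
hop 3: (1,3) @ cyc 23  [W]
hop 4: (0,3) @ cyc 27  [W]
hop 5: (0,2) @ cyc 31  [S]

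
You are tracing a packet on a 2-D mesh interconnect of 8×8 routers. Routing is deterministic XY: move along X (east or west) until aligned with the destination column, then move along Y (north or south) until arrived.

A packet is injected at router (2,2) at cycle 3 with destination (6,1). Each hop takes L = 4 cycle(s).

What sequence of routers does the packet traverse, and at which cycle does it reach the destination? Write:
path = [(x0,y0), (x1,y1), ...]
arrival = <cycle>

path = [(2,2), (3,2), (4,2), (5,2), (6,2), (6,1)]
arrival = 23

src (2,2)  cyc=3
E→(3,2)  cyc=7
E→(4,2)  cyc=11
E→(5,2)  cyc=15
E→(6,2)  cyc=19
S→(6,1)  cyc=23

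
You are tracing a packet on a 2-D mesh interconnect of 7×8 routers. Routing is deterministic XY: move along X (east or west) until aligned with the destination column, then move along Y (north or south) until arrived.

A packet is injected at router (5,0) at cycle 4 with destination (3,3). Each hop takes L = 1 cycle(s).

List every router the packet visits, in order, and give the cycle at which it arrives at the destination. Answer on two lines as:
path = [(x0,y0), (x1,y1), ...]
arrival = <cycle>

src (5,0)  cyc=4
W→(4,0)  cyc=5
W→(3,0)  cyc=6
N→(3,1)  cyc=7
N→(3,2)  cyc=8
N→(3,3)  cyc=9

path = [(5,0), (4,0), (3,0), (3,1), (3,2), (3,3)]
arrival = 9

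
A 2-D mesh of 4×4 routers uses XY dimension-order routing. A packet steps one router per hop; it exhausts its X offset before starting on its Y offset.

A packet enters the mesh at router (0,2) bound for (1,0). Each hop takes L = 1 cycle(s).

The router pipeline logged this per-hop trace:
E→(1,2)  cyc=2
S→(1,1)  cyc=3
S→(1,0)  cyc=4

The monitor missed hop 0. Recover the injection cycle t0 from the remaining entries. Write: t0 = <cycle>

t0 = 1

cyc[1] = 2 and cyc[k] = t0 + k·L for every k.
t0 = cyc[1] − L = 2 − 1 = 1.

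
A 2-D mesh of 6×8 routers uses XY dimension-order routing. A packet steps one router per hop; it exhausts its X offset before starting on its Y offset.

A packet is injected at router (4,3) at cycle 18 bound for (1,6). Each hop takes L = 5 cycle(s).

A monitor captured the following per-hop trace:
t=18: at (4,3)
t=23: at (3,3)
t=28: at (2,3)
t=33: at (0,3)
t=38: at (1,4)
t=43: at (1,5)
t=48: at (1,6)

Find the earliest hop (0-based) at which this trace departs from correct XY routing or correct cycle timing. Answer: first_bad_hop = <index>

  1: Δx=-1 Δy=+0 Δt=5 [ok]
  2: Δx=-1 Δy=+0 Δt=5 [ok]
  3: Δx=-2 Δy=+0 Δt=5 [BAD: non-unit step]

first_bad_hop = 3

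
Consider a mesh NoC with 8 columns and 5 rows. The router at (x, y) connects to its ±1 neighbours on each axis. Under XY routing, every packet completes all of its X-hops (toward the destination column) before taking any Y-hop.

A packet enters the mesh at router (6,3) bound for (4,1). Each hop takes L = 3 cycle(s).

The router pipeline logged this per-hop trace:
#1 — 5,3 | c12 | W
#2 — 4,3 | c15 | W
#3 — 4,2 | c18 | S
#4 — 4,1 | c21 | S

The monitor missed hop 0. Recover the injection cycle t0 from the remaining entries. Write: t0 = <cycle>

At hop 1 the cycle is 12; in general cyc_k = t0 + kL.
Therefore t0 = 12 − L = 9.

t0 = 9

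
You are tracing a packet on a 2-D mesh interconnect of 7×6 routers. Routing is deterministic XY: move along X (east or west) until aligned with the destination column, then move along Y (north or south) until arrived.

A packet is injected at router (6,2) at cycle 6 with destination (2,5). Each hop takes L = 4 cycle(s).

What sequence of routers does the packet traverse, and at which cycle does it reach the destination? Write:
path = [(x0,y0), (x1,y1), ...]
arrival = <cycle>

hop 0: (6,2) @ cyc 6
hop 1: (5,2) @ cyc 10  [W]
hop 2: (4,2) @ cyc 14  [W]
hop 3: (3,2) @ cyc 18  [W]
hop 4: (2,2) @ cyc 22  [W]
hop 5: (2,3) @ cyc 26  [N]
hop 6: (2,4) @ cyc 30  [N]
hop 7: (2,5) @ cyc 34  [N]

path = [(6,2), (5,2), (4,2), (3,2), (2,2), (2,3), (2,4), (2,5)]
arrival = 34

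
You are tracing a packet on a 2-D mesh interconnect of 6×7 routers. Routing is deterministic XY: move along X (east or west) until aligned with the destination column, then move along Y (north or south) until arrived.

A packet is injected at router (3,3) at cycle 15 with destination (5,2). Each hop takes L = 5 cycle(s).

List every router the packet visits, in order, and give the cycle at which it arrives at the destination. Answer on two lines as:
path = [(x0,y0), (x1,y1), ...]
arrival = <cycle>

[0] x=3 y=3 t=15
[1] x=4 y=3 t=20 →E
[2] x=5 y=3 t=25 →E
[3] x=5 y=2 t=30 →S

path = [(3,3), (4,3), (5,3), (5,2)]
arrival = 30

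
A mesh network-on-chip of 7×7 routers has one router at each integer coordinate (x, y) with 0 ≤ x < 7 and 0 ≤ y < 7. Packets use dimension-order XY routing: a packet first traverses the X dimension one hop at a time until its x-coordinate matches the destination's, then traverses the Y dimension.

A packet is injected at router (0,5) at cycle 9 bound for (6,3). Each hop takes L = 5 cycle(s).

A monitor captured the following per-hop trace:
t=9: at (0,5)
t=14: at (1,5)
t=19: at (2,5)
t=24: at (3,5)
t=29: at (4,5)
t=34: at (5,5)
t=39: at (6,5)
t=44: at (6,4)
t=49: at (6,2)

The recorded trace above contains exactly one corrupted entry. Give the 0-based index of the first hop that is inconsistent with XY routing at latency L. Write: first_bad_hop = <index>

first_bad_hop = 8

  1: Δx=+1 Δy=+0 Δt=5 [ok]
  2: Δx=+1 Δy=+0 Δt=5 [ok]
  3: Δx=+1 Δy=+0 Δt=5 [ok]
  4: Δx=+1 Δy=+0 Δt=5 [ok]
  5: Δx=+1 Δy=+0 Δt=5 [ok]
  6: Δx=+1 Δy=+0 Δt=5 [ok]
  7: Δx=+0 Δy=-1 Δt=5 [ok]
  8: Δx=+0 Δy=-2 Δt=5 [BAD: non-unit step]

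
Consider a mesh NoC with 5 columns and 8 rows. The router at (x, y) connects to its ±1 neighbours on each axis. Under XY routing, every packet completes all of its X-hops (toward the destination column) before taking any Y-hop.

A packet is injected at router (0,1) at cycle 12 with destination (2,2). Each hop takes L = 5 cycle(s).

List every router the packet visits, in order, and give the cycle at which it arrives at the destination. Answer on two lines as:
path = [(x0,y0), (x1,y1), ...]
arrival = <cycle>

path = [(0,1), (1,1), (2,1), (2,2)]
arrival = 27

  0. router=(0,1) cycle=12 (inject)
  1. router=(1,1) cycle=17 dir=E
  2. router=(2,1) cycle=22 dir=E
  3. router=(2,2) cycle=27 dir=N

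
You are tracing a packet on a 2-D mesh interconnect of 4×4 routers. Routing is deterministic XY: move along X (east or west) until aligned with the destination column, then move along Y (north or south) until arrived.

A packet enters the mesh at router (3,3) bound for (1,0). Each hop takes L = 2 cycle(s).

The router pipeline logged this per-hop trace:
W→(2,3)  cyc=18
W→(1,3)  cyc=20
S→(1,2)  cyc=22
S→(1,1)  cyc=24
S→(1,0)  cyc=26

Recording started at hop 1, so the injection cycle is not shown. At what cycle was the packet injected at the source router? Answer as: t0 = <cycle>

t0 = 16

Hop 1 reached at cycle 18; hop k is at t0 + k·L.
Subtract one hop: t0 = 18 − 2 = 16.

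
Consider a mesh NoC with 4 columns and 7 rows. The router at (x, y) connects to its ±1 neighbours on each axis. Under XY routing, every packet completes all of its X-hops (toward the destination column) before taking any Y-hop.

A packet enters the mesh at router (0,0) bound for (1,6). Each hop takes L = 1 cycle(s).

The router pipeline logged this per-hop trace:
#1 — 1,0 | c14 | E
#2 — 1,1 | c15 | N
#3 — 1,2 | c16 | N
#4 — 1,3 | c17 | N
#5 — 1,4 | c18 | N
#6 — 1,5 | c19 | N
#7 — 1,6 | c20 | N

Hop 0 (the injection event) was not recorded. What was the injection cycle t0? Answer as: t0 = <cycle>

Hop 1 reached at cycle 14; hop k is at t0 + k·L.
t0 = cyc[1] − L = 14 − 1 = 13.

t0 = 13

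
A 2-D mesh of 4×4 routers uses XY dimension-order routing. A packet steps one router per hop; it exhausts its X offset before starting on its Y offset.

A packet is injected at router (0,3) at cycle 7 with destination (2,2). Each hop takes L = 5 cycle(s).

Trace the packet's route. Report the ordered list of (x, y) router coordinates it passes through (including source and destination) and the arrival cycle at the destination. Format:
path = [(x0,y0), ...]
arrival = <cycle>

path = [(0,3), (1,3), (2,3), (2,2)]
arrival = 22

#0 — 0,3 | c7
#1 — 1,3 | c12 | E
#2 — 2,3 | c17 | E
#3 — 2,2 | c22 | S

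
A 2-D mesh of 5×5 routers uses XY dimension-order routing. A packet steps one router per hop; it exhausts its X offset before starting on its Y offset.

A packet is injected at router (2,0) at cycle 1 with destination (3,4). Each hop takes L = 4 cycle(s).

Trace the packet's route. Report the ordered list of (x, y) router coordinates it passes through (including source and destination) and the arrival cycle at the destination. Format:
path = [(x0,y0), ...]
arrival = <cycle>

t=1: at (2,0)
t=5: at (3,0) after E
t=9: at (3,1) after N
t=13: at (3,2) after N
t=17: at (3,3) after N
t=21: at (3,4) after N

path = [(2,0), (3,0), (3,1), (3,2), (3,3), (3,4)]
arrival = 21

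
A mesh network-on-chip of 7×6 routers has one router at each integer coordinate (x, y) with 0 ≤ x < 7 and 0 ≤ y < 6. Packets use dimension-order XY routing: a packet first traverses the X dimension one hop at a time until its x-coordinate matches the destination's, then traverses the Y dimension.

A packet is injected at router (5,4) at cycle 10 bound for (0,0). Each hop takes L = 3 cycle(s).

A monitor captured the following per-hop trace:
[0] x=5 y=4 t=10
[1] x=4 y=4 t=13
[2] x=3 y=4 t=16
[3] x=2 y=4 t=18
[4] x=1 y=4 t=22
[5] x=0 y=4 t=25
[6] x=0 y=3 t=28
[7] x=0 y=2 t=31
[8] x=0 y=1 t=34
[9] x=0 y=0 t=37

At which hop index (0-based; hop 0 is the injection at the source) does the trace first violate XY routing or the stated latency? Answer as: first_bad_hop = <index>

hop 1: step (-1,+0), +3 cyc — ok
hop 2: step (-1,+0), +3 cyc — ok
hop 3: step (-1,+0), +2 cyc — BAD: Δcyc=2≠L

first_bad_hop = 3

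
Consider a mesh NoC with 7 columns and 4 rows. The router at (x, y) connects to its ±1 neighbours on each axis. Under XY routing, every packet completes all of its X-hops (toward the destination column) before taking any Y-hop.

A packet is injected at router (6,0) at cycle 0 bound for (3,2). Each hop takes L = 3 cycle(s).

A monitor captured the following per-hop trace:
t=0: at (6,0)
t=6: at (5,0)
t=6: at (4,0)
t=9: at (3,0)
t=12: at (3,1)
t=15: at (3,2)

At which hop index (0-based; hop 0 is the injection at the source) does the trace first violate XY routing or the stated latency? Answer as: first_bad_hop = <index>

  1: Δx=-1 Δy=+0 Δt=6 [BAD: Δcyc=6≠L]

first_bad_hop = 1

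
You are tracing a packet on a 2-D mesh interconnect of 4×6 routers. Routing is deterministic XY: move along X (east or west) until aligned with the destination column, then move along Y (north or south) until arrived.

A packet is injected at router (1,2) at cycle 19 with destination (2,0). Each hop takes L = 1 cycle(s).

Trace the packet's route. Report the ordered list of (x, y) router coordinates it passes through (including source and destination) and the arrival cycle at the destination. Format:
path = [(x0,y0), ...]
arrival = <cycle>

hop 0: (1,2) @ cyc 19
hop 1: (2,2) @ cyc 20  [E]
hop 2: (2,1) @ cyc 21  [S]
hop 3: (2,0) @ cyc 22  [S]

path = [(1,2), (2,2), (2,1), (2,0)]
arrival = 22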